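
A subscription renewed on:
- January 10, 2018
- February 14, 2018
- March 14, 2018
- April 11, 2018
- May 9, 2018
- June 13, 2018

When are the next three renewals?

Gaps: 35, 28, 28, 28, 35 days — a mix of 28 and 35. Every date is a Wednesday.
Each is the 2nd Wednesday of its month.
July 2018 — 2nd Wednesday is July 11, 2018.
August 2018 — 2nd Wednesday is August 8, 2018.
September 2018 — 2nd Wednesday is September 12, 2018.

July 11, 2018; August 8, 2018; September 12, 2018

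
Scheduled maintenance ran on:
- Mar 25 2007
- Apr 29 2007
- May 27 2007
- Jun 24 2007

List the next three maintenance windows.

All Sundays; the gaps (35, 28, 28) vary with month length.
This is the last Sunday of each month.
Last Sunday of July 2007: Jul 29 2007.
August 2007 ends with Sunday Aug 26 2007.
Last Sunday of September 2007: Sep 30 2007.

Jul 29 2007, Aug 26 2007, Sep 30 2007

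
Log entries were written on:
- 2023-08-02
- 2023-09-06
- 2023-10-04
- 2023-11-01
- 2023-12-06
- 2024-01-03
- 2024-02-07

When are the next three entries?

Gaps: 35, 28, 28, 35, 28, 35 days — a mix of 28 and 35. Every date is a Wednesday.
Each is the 1st Wednesday of its month.
March 2024 — 1st Wednesday is 2024-03-06.
1st Wednesday of April 2024: 2024-04-03.
1st Wednesday of May 2024: 2024-05-01.

2024-03-06, 2024-04-03, 2024-05-01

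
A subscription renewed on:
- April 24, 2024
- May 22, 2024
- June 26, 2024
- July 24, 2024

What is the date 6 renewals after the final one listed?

These are Wednesdays at 28- or 35-day spacing (28, 35, 28).
The pattern: 4th Wednesday of the month.
August 2024 — 4th Wednesday is August 28, 2024.
September 2024 — 4th Wednesday is September 25, 2024.
4th Wednesday of October 2024: October 23, 2024.
4th Wednesday of November 2024: November 27, 2024.
4th Wednesday of December 2024: December 25, 2024.
4th Wednesday of January 2025: January 22, 2025.

January 22, 2025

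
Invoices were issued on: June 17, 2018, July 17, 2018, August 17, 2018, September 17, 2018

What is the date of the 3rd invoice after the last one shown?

The day-of-month is always 17 (30, 31, 31 days between events).
So this recurs on the 17th of each month.
Next: October 2018 → October 17, 2018.
November 2018: November 17, 2018.
Next: December 2018 → December 17, 2018.

December 17, 2018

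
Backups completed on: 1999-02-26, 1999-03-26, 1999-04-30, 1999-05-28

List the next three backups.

1999-06-25, 1999-07-30, 1999-08-27

These are Fridays with 28, 35, 28-day gaps.
Each is the final Friday of its month — 1999-04-30 is past the 28th, so '4th Friday' doesn't fit.
Last Friday of June 1999: 1999-06-25.
Last Friday of July 1999: 1999-07-30.
August 1999 ends with Friday 1999-08-27.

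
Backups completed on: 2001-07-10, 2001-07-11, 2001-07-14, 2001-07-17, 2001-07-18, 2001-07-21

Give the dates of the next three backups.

2001-07-24, 2001-07-25, 2001-07-28

The gap pattern 1, 3, 3, 1, 3 repeats every 3 events.
These are the Tuesdays, Wednesdays and Saturdays of each week.
Next Tuesday: 2001-07-24.
The following Wednesday is 2001-07-25.
The following Saturday is 2001-07-28.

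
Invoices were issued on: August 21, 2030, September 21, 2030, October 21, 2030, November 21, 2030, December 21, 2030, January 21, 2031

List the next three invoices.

The day-of-month is always 21 (31, 30, 31, 30, 31 days between events).
So this recurs on the 21st of each month.
Next: February 2031 → February 21, 2031.
Next: March 2031 → March 21, 2031.
Next: April 2031 → April 21, 2031.

February 21, 2031; March 21, 2031; April 21, 2031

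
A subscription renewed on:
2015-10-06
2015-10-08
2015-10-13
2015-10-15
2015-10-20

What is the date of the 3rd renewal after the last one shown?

Gaps: 2, 5, 2, 5 days — not constant, but cyclic with period 2.
The events fall on every Tuesday and Thursday.
Next Thursday: 2015-10-22.
Next Tuesday: 2015-10-27.
The following Thursday is 2015-10-29.

2015-10-29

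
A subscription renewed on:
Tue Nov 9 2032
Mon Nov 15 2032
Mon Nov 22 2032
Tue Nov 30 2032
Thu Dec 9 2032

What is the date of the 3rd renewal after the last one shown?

Tue Jan 11 2033

Intervals are 6, 7, 8, 9 days — an arithmetic progression with common difference 1.
Next gap: 10 days. Thu Dec 9 2032 + 10 days = Sun Dec 19 2032.
Next gap: 11 days. Sun Dec 19 2032 + 11 days = Thu Dec 30 2032.
Next gap: 12 days. Thu Dec 30 2032 + 12 days = Tue Jan 11 2033.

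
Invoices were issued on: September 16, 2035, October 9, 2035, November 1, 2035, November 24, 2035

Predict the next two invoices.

Gaps between consecutive events: 23, 23, 23 days — a constant 23-day interval.
November 24, 2035 + 23 days = December 17, 2035.
December 17, 2035 + 23 days = January 9, 2036.

December 17, 2035; January 9, 2036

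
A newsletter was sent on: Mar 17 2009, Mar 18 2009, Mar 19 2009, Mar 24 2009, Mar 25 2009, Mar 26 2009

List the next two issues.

Mar 31 2009, Apr 1 2009

Every event lands on a Tuesday or Wednesday or Thursday (gaps cycle 1, 1, 5, 1, 1).
So the schedule is: every Tuesday, Wednesday and Thursday.
The following Tuesday is Mar 31 2009.
Next Wednesday: Apr 1 2009.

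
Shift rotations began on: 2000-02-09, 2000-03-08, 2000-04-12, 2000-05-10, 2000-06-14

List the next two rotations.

2000-07-12, 2000-08-09

Gaps: 28, 35, 28, 35 days — a mix of 28 and 35. Every date is a Wednesday.
Each is the 2nd Wednesday of its month.
2nd Wednesday of July 2000: 2000-07-12.
2nd Wednesday of August 2000: 2000-08-09.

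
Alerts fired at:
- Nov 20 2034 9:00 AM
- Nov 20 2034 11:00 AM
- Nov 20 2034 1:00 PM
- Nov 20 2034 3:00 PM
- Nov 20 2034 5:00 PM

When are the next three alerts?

Nov 20 2034 7:00 PM, Nov 20 2034 9:00 PM, Nov 20 2034 11:00 PM

Spacing: 2, 2, 2, 2 h — constant 2 h.
Nov 20 2034 5:00 PM + 2 h = Nov 20 2034 7:00 PM.
Nov 20 2034 7:00 PM + 2 h = Nov 20 2034 9:00 PM.
Nov 20 2034 9:00 PM + 2 h = Nov 20 2034 11:00 PM.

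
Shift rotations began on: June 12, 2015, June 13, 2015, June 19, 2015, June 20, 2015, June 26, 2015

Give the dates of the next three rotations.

June 27, 2015; July 3, 2015; July 4, 2015

Gaps: 1, 6, 1, 6 days — not constant, but cyclic with period 2.
The events fall on every Friday and Saturday.
The following Saturday is June 27, 2015.
The following Friday is July 3, 2015.
The following Saturday is July 4, 2015.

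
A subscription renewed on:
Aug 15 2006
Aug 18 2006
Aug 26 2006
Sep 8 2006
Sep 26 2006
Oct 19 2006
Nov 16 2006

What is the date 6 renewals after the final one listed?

Aug 16 2007

Gaps: 3, 8, 13, 18, 23, 28 days — each gap is 5 larger than the previous one.
Next gap: 33 days. Nov 16 2006 + 33 days = Dec 19 2006.
Next gap: 38 days. Dec 19 2006 + 38 days = Jan 26 2007.
Next gap: 43 days. Jan 26 2007 + 43 days = Mar 10 2007.
Next gap: 48 days. Mar 10 2007 + 48 days = Apr 27 2007.
Next gap: 53 days. Apr 27 2007 + 53 days = Jun 19 2007.
Next gap: 58 days. Jun 19 2007 + 58 days = Aug 16 2007.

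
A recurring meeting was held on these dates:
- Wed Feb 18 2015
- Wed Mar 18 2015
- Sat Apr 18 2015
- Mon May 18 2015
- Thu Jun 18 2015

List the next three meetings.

Each date is the 18th; the gaps (28, 31, 30, 31) track the month lengths.
The rule is the 18th of each month.
July 2015: Sat Jul 18 2015.
Next: August 2015 → Tue Aug 18 2015.
September 2015: Fri Sep 18 2015.

Sat Jul 18 2015, Tue Aug 18 2015, Fri Sep 18 2015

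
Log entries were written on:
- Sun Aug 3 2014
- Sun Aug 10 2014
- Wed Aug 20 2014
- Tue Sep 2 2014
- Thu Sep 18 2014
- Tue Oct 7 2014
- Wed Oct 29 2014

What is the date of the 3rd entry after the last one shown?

Intervals are 7, 10, 13, 16, 19, 22 days — an arithmetic progression with common difference 3.
Next gap: 25 days. Wed Oct 29 2014 + 25 days = Sun Nov 23 2014.
Next gap: 28 days. Sun Nov 23 2014 + 28 days = Sun Dec 21 2014.
Next gap: 31 days. Sun Dec 21 2014 + 31 days = Wed Jan 21 2015.

Wed Jan 21 2015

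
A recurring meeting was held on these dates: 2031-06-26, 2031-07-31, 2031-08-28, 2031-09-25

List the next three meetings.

All Thursdays; the gaps (35, 28, 28) vary with month length.
This is the last Thursday of each month.
Last Thursday of October 2031: 2031-10-30.
Last Thursday of November 2031: 2031-11-27.
Last Thursday of December 2031: 2031-12-25.

2031-10-30, 2031-11-27, 2031-12-25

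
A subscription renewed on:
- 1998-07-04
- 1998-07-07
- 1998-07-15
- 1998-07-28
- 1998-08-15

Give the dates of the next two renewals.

1998-09-07, 1998-10-05

The spacing grows by 5 each time: 3, 8, 13, 18 days.
Next gap: 23 days. 1998-08-15 + 23 days = 1998-09-07.
Next gap: 28 days. 1998-09-07 + 28 days = 1998-10-05.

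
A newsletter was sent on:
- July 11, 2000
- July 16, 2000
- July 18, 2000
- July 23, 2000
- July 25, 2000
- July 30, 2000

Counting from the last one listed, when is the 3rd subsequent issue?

August 8, 2000

The gap pattern 5, 2, 5, 2, 5 repeats every 2 events.
These are the Tuesdays and Sundays of each week.
The following Tuesday is August 1, 2000.
The following Sunday is August 6, 2000.
The following Tuesday is August 8, 2000.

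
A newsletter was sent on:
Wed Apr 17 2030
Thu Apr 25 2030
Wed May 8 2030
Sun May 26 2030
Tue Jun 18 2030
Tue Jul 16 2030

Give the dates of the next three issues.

Sun Aug 18 2030, Wed Sep 25 2030, Thu Nov 7 2030

Gaps: 8, 13, 18, 23, 28 days — each gap is 5 larger than the previous one.
Next gap: 33 days. Tue Jul 16 2030 + 33 days = Sun Aug 18 2030.
Next gap: 38 days. Sun Aug 18 2030 + 38 days = Wed Sep 25 2030.
Next gap: 43 days. Wed Sep 25 2030 + 43 days = Thu Nov 7 2030.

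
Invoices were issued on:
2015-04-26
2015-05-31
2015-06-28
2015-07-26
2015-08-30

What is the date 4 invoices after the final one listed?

2015-12-27

These are Sundays with 35, 28, 28, 35-day gaps.
Each is the final Sunday of its month — 2015-05-31 is past the 28th, so '4th Sunday' doesn't fit.
September 2015 ends with Sunday 2015-09-27.
October 2015 ends with Sunday 2015-10-25.
Last Sunday of November 2015: 2015-11-29.
December 2015 ends with Sunday 2015-12-27.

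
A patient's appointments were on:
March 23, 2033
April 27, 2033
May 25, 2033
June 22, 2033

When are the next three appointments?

All dates are Wednesdays, 35, 28, 28 days apart.
Specifically, the 4th Wednesday of each month.
July 2033 — 4th Wednesday is July 27, 2033.
4th Wednesday of August 2033: August 24, 2033.
4th Wednesday of September 2033: September 28, 2033.

July 27, 2033; August 24, 2033; September 28, 2033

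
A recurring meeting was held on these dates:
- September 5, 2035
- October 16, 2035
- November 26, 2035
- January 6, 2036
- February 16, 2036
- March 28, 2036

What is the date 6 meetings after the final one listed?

November 29, 2036

Every event comes 41 days after the last (41, 41, 41, 41, 41).
March 28, 2036 + 41 days = May 8, 2036.
May 8, 2036 + 41 days = June 18, 2036.
June 18, 2036 + 41 days = July 29, 2036.
July 29, 2036 + 41 days = September 8, 2036.
September 8, 2036 + 41 days = October 19, 2036.
October 19, 2036 + 41 days = November 29, 2036.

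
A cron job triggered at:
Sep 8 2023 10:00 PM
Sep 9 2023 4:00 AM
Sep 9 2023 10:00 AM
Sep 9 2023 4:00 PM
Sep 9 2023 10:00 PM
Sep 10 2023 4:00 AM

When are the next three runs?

Sep 10 2023 10:00 AM, Sep 10 2023 4:00 PM, Sep 10 2023 10:00 PM

The interval is a steady 6 hours (6, 6, 6, 6, 6).
Sep 10 2023 4:00 AM + 6 h = Sep 10 2023 10:00 AM.
Sep 10 2023 10:00 AM + 6 h = Sep 10 2023 4:00 PM.
Sep 10 2023 4:00 PM + 6 h = Sep 10 2023 10:00 PM.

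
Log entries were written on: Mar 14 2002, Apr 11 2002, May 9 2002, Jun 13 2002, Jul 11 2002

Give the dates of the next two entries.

Aug 8 2002, Sep 12 2002

These are Thursdays at 28- or 35-day spacing (28, 28, 35, 28).
The pattern: 2nd Thursday of the month.
2nd Thursday of August 2002: Aug 8 2002.
September 2002 — 2nd Thursday is Sep 12 2002.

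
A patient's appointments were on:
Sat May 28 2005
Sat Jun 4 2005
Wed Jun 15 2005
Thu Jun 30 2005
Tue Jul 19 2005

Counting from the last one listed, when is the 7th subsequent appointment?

Intervals are 7, 11, 15, 19 days — an arithmetic progression with common difference 4.
Next gap: 23 days. Tue Jul 19 2005 + 23 days = Thu Aug 11 2005.
Next gap: 27 days. Thu Aug 11 2005 + 27 days = Wed Sep 7 2005.
Next gap: 31 days. Wed Sep 7 2005 + 31 days = Sat Oct 8 2005.
Next gap: 35 days. Sat Oct 8 2005 + 35 days = Sat Nov 12 2005.
Next gap: 39 days. Sat Nov 12 2005 + 39 days = Wed Dec 21 2005.
Next gap: 43 days. Wed Dec 21 2005 + 43 days = Thu Feb 2 2006.
Next gap: 47 days. Thu Feb 2 2006 + 47 days = Tue Mar 21 2006.

Tue Mar 21 2006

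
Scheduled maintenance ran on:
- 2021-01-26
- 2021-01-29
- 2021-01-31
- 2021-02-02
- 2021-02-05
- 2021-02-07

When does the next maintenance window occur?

2021-02-09

Every event lands on a Tuesday or Friday or Sunday (gaps cycle 3, 2, 2, 3, 2).
So the schedule is: every Tuesday, Friday and Sunday.
Next Tuesday: 2021-02-09.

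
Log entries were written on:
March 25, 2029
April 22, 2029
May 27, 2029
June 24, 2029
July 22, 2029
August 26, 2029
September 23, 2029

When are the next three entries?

These are Sundays at 28- or 35-day spacing (28, 35, 28, 28, 35, 28).
The pattern: 4th Sunday of the month.
October 2029 — 4th Sunday is October 28, 2029.
4th Sunday of November 2029: November 25, 2029.
December 2029 — 4th Sunday is December 23, 2029.

October 28, 2029; November 25, 2029; December 23, 2029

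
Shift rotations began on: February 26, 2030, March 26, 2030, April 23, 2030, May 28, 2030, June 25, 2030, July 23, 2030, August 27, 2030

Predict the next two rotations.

September 24, 2030; October 22, 2030

All dates are Tuesdays, 28, 28, 35, 28, 28, 35 days apart.
Specifically, the 4th Tuesday of each month.
September 2030 — 4th Tuesday is September 24, 2030.
October 2030 — 4th Tuesday is October 22, 2030.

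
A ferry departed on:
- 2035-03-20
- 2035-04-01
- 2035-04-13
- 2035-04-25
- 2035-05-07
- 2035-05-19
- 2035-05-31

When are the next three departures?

Every event comes 12 days after the last (12, 12, 12, 12, 12, 12).
2035-05-31 + 12 days = 2035-06-12.
2035-06-12 + 12 days = 2035-06-24.
2035-06-24 + 12 days = 2035-07-06.

2035-06-12, 2035-06-24, 2035-07-06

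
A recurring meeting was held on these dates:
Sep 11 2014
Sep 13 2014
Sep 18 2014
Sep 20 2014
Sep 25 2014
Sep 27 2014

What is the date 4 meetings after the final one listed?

Oct 11 2014

Every event lands on a Thursday or Saturday (gaps cycle 2, 5, 2, 5, 2).
So the schedule is: every Thursday and Saturday.
Next Thursday: Oct 2 2014.
The following Saturday is Oct 4 2014.
The following Thursday is Oct 9 2014.
The following Saturday is Oct 11 2014.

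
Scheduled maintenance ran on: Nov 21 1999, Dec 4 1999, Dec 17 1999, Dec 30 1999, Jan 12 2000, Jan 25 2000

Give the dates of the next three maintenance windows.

Feb 7 2000, Feb 20 2000, Mar 4 2000

The spacing is 13, 13, 13, 13, 13 days — always 13 days.
Jan 25 2000 + 13 days = Feb 7 2000.
Feb 7 2000 + 13 days = Feb 20 2000.
Feb 20 2000 + 13 days = Mar 4 2000.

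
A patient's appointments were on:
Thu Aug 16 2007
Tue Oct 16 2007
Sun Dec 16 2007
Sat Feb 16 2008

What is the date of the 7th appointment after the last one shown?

Each date is the 16th; the gaps (61, 61, 62) track the month lengths.
The rule is the 16th of every 2 months.
April 2008: Wed Apr 16 2008.
June 2008: Mon Jun 16 2008.
Next: August 2008 → Sat Aug 16 2008.
October 2008: Thu Oct 16 2008.
December 2008: Tue Dec 16 2008.
Next: February 2009 → Mon Feb 16 2009.
April 2009: Thu Apr 16 2009.

Thu Apr 16 2009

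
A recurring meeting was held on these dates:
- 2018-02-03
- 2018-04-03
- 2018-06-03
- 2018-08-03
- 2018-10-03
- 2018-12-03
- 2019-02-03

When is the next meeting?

2019-04-03

Gaps: 59, 61, 61, 61, 61, 62 days — not constant. Every event is on the 3rd of the month.
Pattern: the 3rd of every 2 months.
April 2019: 2019-04-03.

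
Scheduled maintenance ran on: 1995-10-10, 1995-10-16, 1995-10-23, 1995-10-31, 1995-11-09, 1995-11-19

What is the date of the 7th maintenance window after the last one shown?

The spacing grows by 1 each time: 6, 7, 8, 9, 10 days.
Next gap: 11 days. 1995-11-19 + 11 days = 1995-11-30.
Next gap: 12 days. 1995-11-30 + 12 days = 1995-12-12.
Next gap: 13 days. 1995-12-12 + 13 days = 1995-12-25.
Next gap: 14 days. 1995-12-25 + 14 days = 1996-01-08.
Next gap: 15 days. 1996-01-08 + 15 days = 1996-01-23.
Next gap: 16 days. 1996-01-23 + 16 days = 1996-02-08.
Next gap: 17 days. 1996-02-08 + 17 days = 1996-02-25.

1996-02-25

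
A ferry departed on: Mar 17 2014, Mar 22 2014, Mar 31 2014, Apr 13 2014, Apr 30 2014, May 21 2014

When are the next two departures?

The spacing grows by 4 each time: 5, 9, 13, 17, 21 days.
Next gap: 25 days. May 21 2014 + 25 days = Jun 15 2014.
Next gap: 29 days. Jun 15 2014 + 29 days = Jul 14 2014.

Jun 15 2014, Jul 14 2014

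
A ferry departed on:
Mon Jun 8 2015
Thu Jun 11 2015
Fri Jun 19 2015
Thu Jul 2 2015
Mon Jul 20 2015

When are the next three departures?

Wed Aug 12 2015, Wed Sep 9 2015, Mon Oct 12 2015

Intervals are 3, 8, 13, 18 days — an arithmetic progression with common difference 5.
Next gap: 23 days. Mon Jul 20 2015 + 23 days = Wed Aug 12 2015.
Next gap: 28 days. Wed Aug 12 2015 + 28 days = Wed Sep 9 2015.
Next gap: 33 days. Wed Sep 9 2015 + 33 days = Mon Oct 12 2015.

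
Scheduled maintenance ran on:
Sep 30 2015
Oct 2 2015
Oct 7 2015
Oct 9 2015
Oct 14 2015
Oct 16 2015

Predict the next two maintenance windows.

Oct 21 2015, Oct 23 2015

The gap pattern 2, 5, 2, 5, 2 repeats every 2 events.
These are the Wednesdays and Fridays of each week.
The following Wednesday is Oct 21 2015.
The following Friday is Oct 23 2015.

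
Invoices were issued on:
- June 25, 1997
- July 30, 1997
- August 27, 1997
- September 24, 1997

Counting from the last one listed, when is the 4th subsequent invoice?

All Wednesdays; the gaps (35, 28, 28) vary with month length.
This is the last Wednesday of each month.
October 1997 ends with Wednesday October 29, 1997.
November 1997 ends with Wednesday November 26, 1997.
Last Wednesday of December 1997: December 31, 1997.
January 1998 ends with Wednesday January 28, 1998.

January 28, 1998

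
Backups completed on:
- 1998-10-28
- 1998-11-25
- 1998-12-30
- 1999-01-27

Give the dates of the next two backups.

All Wednesdays; the gaps (28, 35, 28) vary with month length.
This is the last Wednesday of each month.
February 1999 ends with Wednesday 1999-02-24.
Last Wednesday of March 1999: 1999-03-31.

1999-02-24, 1999-03-31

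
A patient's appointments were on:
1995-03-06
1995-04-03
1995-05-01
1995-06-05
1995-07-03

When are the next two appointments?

Gaps: 28, 28, 35, 28 days — a mix of 28 and 35. Every date is a Monday.
Each is the 1st Monday of its month.
August 1995 — 1st Monday is 1995-08-07.
1st Monday of September 1995: 1995-09-04.

1995-08-07, 1995-09-04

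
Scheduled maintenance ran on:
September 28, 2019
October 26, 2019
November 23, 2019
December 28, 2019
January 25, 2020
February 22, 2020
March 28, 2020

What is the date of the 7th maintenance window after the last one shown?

These are Saturdays at 28- or 35-day spacing (28, 28, 35, 28, 28, 35).
The pattern: 4th Saturday of the month.
4th Saturday of April 2020: April 25, 2020.
May 2020 — 4th Saturday is May 23, 2020.
June 2020 — 4th Saturday is June 27, 2020.
4th Saturday of July 2020: July 25, 2020.
August 2020 — 4th Saturday is August 22, 2020.
September 2020 — 4th Saturday is September 26, 2020.
4th Saturday of October 2020: October 24, 2020.

October 24, 2020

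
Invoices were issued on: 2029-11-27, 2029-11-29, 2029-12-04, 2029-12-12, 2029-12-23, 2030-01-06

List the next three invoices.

2030-01-23, 2030-02-12, 2030-03-07

The spacing grows by 3 each time: 2, 5, 8, 11, 14 days.
Next gap: 17 days. 2030-01-06 + 17 days = 2030-01-23.
Next gap: 20 days. 2030-01-23 + 20 days = 2030-02-12.
Next gap: 23 days. 2030-02-12 + 23 days = 2030-03-07.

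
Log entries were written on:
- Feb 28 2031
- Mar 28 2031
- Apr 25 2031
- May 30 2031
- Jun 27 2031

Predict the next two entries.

Every date is a Friday; gaps 28, 28, 35, 28 days.
Each is the last Friday of its month (at least one falls on the 29th or later, ruling out '4th Friday').
Last Friday of July 2031: Jul 25 2031.
August 2031 ends with Friday Aug 29 2031.

Jul 25 2031, Aug 29 2031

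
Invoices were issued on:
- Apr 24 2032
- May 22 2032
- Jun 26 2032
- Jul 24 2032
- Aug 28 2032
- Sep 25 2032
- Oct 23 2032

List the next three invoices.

Nov 27 2032, Dec 25 2032, Jan 22 2033

These are Saturdays at 28- or 35-day spacing (28, 35, 28, 35, 28, 28).
The pattern: 4th Saturday of the month.
November 2032 — 4th Saturday is Nov 27 2032.
4th Saturday of December 2032: Dec 25 2032.
January 2033 — 4th Saturday is Jan 22 2033.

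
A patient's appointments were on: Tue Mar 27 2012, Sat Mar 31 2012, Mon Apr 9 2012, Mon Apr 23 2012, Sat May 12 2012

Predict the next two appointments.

Tue Jun 5 2012, Wed Jul 4 2012

Gaps: 4, 9, 14, 19 days — each gap is 5 larger than the previous one.
Next gap: 24 days. Sat May 12 2012 + 24 days = Tue Jun 5 2012.
Next gap: 29 days. Tue Jun 5 2012 + 29 days = Wed Jul 4 2012.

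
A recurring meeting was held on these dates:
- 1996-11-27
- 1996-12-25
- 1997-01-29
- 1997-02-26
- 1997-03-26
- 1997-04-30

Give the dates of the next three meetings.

1997-05-28, 1997-06-25, 1997-07-30

All Wednesdays; the gaps (28, 35, 28, 28, 35) vary with month length.
This is the last Wednesday of each month.
May 1997 ends with Wednesday 1997-05-28.
Last Wednesday of June 1997: 1997-06-25.
Last Wednesday of July 1997: 1997-07-30.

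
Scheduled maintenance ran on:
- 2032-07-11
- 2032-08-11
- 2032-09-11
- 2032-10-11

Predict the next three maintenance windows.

Gaps: 31, 31, 30 days — not constant. Every event is on the 11th of the month.
Pattern: the 11th of each month.
Next: November 2032 → 2032-11-11.
Next: December 2032 → 2032-12-11.
January 2033: 2033-01-11.

2032-11-11, 2032-12-11, 2033-01-11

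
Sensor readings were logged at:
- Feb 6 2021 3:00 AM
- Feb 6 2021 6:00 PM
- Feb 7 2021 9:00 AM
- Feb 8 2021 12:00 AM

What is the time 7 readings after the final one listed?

Feb 12 2021 9:00 AM

The interval is a steady 15 hours (15, 15, 15).
Feb 8 2021 12:00 AM + 15 h = Feb 8 2021 3:00 PM.
Feb 8 2021 3:00 PM + 15 h = Feb 9 2021 6:00 AM.
Feb 9 2021 6:00 AM + 15 h = Feb 9 2021 9:00 PM.
Feb 9 2021 9:00 PM + 15 h = Feb 10 2021 12:00 PM.
Feb 10 2021 12:00 PM + 15 h = Feb 11 2021 3:00 AM.
Feb 11 2021 3:00 AM + 15 h = Feb 11 2021 6:00 PM.
Feb 11 2021 6:00 PM + 15 h = Feb 12 2021 9:00 AM.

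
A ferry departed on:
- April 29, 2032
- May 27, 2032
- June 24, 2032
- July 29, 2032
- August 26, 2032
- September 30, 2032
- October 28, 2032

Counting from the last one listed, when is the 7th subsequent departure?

May 26, 2033

These are Thursdays with 28, 28, 35, 28, 35, 28-day gaps.
Each is the final Thursday of its month — April 29, 2032 is past the 28th, so '4th Thursday' doesn't fit.
Last Thursday of November 2032: November 25, 2032.
December 2032 ends with Thursday December 30, 2032.
January 2033 ends with Thursday January 27, 2033.
February 2033 ends with Thursday February 24, 2033.
March 2033 ends with Thursday March 31, 2033.
Last Thursday of April 2033: April 28, 2033.
May 2033 ends with Thursday May 26, 2033.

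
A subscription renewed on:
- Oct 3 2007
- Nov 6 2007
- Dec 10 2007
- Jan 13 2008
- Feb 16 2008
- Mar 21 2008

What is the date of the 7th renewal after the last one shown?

Every event comes 34 days after the last (34, 34, 34, 34, 34).
Mar 21 2008 + 34 days = Apr 24 2008.
Apr 24 2008 + 34 days = May 28 2008.
May 28 2008 + 34 days = Jul 1 2008.
Jul 1 2008 + 34 days = Aug 4 2008.
Aug 4 2008 + 34 days = Sep 7 2008.
Sep 7 2008 + 34 days = Oct 11 2008.
Oct 11 2008 + 34 days = Nov 14 2008.

Nov 14 2008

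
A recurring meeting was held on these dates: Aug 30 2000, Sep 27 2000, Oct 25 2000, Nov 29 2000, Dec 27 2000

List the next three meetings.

Jan 31 2001, Feb 28 2001, Mar 28 2001

These are Wednesdays with 28, 28, 35, 28-day gaps.
Each is the final Wednesday of its month — Aug 30 2000 is past the 28th, so '4th Wednesday' doesn't fit.
Last Wednesday of January 2001: Jan 31 2001.
February 2001 ends with Wednesday Feb 28 2001.
March 2001 ends with Wednesday Mar 28 2001.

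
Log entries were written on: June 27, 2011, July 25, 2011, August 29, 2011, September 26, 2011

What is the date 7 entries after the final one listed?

Every date is a Monday; gaps 28, 35, 28 days.
Each is the last Monday of its month (at least one falls on the 29th or later, ruling out '4th Monday').
October 2011 ends with Monday October 31, 2011.
November 2011 ends with Monday November 28, 2011.
Last Monday of December 2011: December 26, 2011.
January 2012 ends with Monday January 30, 2012.
Last Monday of February 2012: February 27, 2012.
March 2012 ends with Monday March 26, 2012.
April 2012 ends with Monday April 30, 2012.

April 30, 2012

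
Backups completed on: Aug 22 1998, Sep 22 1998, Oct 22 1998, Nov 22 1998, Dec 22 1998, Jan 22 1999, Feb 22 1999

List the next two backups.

Mar 22 1999, Apr 22 1999

The day-of-month is always 22 (31, 30, 31, 30, 31, 31 days between events).
So this recurs on the 22nd of each month.
March 1999: Mar 22 1999.
Next: April 1999 → Apr 22 1999.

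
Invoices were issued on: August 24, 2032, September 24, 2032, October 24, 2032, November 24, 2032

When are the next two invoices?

Gaps: 31, 30, 31 days — not constant. Every event is on the 24th of the month.
Pattern: the 24th of each month.
Next: December 2032 → December 24, 2032.
January 2033: January 24, 2033.

December 24, 2032; January 24, 2033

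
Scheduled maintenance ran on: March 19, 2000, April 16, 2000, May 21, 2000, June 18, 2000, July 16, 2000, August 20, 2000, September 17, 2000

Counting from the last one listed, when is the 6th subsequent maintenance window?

Gaps: 28, 35, 28, 28, 35, 28 days — a mix of 28 and 35. Every date is a Sunday.
Each is the 3rd Sunday of its month.
October 2000 — 3rd Sunday is October 15, 2000.
November 2000 — 3rd Sunday is November 19, 2000.
December 2000 — 3rd Sunday is December 17, 2000.
January 2001 — 3rd Sunday is January 21, 2001.
3rd Sunday of February 2001: February 18, 2001.
3rd Sunday of March 2001: March 18, 2001.

March 18, 2001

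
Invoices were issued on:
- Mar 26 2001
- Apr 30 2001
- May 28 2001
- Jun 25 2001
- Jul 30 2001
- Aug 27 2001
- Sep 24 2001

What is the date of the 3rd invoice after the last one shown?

These are Mondays with 35, 28, 28, 35, 28, 28-day gaps.
Each is the final Monday of its month — Apr 30 2001 is past the 28th, so '4th Monday' doesn't fit.
October 2001 ends with Monday Oct 29 2001.
November 2001 ends with Monday Nov 26 2001.
December 2001 ends with Monday Dec 31 2001.

Dec 31 2001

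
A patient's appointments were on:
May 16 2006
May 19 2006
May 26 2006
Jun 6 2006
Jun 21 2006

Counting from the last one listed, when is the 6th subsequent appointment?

Intervals are 3, 7, 11, 15 days — an arithmetic progression with common difference 4.
Next gap: 19 days. Jun 21 2006 + 19 days = Jul 10 2006.
Next gap: 23 days. Jul 10 2006 + 23 days = Aug 2 2006.
Next gap: 27 days. Aug 2 2006 + 27 days = Aug 29 2006.
Next gap: 31 days. Aug 29 2006 + 31 days = Sep 29 2006.
Next gap: 35 days. Sep 29 2006 + 35 days = Nov 3 2006.
Next gap: 39 days. Nov 3 2006 + 39 days = Dec 12 2006.

Dec 12 2006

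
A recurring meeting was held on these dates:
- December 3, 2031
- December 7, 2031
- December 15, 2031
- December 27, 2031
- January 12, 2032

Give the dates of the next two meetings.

Intervals are 4, 8, 12, 16 days — an arithmetic progression with common difference 4.
Next gap: 20 days. January 12, 2032 + 20 days = February 1, 2032.
Next gap: 24 days. February 1, 2032 + 24 days = February 25, 2032.

February 1, 2032; February 25, 2032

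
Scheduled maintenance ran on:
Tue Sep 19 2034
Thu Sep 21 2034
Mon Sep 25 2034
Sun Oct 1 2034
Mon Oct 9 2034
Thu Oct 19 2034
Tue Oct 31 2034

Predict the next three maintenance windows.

Tue Nov 14 2034, Thu Nov 30 2034, Mon Dec 18 2034

Gaps: 2, 4, 6, 8, 10, 12 days — each gap is 2 larger than the previous one.
Next gap: 14 days. Tue Oct 31 2034 + 14 days = Tue Nov 14 2034.
Next gap: 16 days. Tue Nov 14 2034 + 16 days = Thu Nov 30 2034.
Next gap: 18 days. Thu Nov 30 2034 + 18 days = Mon Dec 18 2034.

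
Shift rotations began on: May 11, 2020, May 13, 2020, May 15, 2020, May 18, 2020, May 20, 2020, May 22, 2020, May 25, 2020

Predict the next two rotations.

May 27, 2020; May 29, 2020

The gap pattern 2, 2, 3, 2, 2, 3 repeats every 3 events.
These are the Mondays, Wednesdays and Fridays of each week.
Next Wednesday: May 27, 2020.
Next Friday: May 29, 2020.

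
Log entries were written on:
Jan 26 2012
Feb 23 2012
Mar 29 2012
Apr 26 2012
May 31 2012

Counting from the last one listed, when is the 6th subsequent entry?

All Thursdays; the gaps (28, 35, 28, 35) vary with month length.
This is the last Thursday of each month.
June 2012 ends with Thursday Jun 28 2012.
Last Thursday of July 2012: Jul 26 2012.
August 2012 ends with Thursday Aug 30 2012.
September 2012 ends with Thursday Sep 27 2012.
October 2012 ends with Thursday Oct 25 2012.
November 2012 ends with Thursday Nov 29 2012.

Nov 29 2012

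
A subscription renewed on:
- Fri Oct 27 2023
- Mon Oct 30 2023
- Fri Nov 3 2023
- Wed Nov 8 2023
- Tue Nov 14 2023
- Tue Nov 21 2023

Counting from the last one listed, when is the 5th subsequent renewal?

Wed Jan 10 2024

Gaps: 3, 4, 5, 6, 7 days — each gap is 1 larger than the previous one.
Next gap: 8 days. Tue Nov 21 2023 + 8 days = Wed Nov 29 2023.
Next gap: 9 days. Wed Nov 29 2023 + 9 days = Fri Dec 8 2023.
Next gap: 10 days. Fri Dec 8 2023 + 10 days = Mon Dec 18 2023.
Next gap: 11 days. Mon Dec 18 2023 + 11 days = Fri Dec 29 2023.
Next gap: 12 days. Fri Dec 29 2023 + 12 days = Wed Jan 10 2024.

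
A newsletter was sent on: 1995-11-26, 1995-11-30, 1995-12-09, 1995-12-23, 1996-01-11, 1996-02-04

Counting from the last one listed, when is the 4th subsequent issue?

1996-06-29

Gaps: 4, 9, 14, 19, 24 days — each gap is 5 larger than the previous one.
Next gap: 29 days. 1996-02-04 + 29 days = 1996-03-04.
Next gap: 34 days. 1996-03-04 + 34 days = 1996-04-07.
Next gap: 39 days. 1996-04-07 + 39 days = 1996-05-16.
Next gap: 44 days. 1996-05-16 + 44 days = 1996-06-29.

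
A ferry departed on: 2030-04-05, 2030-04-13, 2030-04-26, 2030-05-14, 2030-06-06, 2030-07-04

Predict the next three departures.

Gaps: 8, 13, 18, 23, 28 days — each gap is 5 larger than the previous one.
Next gap: 33 days. 2030-07-04 + 33 days = 2030-08-06.
Next gap: 38 days. 2030-08-06 + 38 days = 2030-09-13.
Next gap: 43 days. 2030-09-13 + 43 days = 2030-10-26.

2030-08-06, 2030-09-13, 2030-10-26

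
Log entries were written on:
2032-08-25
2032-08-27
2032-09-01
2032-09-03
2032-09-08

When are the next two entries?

2032-09-10, 2032-09-15

The gap pattern 2, 5, 2, 5 repeats every 2 events.
These are the Wednesdays and Fridays of each week.
Next Friday: 2032-09-10.
The following Wednesday is 2032-09-15.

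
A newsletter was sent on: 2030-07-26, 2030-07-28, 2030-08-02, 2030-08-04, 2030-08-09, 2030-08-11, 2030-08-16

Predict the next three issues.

Every event lands on a Friday or Sunday (gaps cycle 2, 5, 2, 5, 2, 5).
So the schedule is: every Friday and Sunday.
Next Sunday: 2030-08-18.
Next Friday: 2030-08-23.
The following Sunday is 2030-08-25.

2030-08-18, 2030-08-23, 2030-08-25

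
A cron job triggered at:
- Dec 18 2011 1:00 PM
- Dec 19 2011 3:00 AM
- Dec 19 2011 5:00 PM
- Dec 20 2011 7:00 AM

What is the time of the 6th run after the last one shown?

Dec 23 2011 7:00 PM

Gaps: 14, 14, 14 hours — each event is 14 hours after the previous one.
Dec 20 2011 7:00 AM + 14 h = Dec 20 2011 9:00 PM.
Dec 20 2011 9:00 PM + 14 h = Dec 21 2011 11:00 AM.
Dec 21 2011 11:00 AM + 14 h = Dec 22 2011 1:00 AM.
Dec 22 2011 1:00 AM + 14 h = Dec 22 2011 3:00 PM.
Dec 22 2011 3:00 PM + 14 h = Dec 23 2011 5:00 AM.
Dec 23 2011 5:00 AM + 14 h = Dec 23 2011 7:00 PM.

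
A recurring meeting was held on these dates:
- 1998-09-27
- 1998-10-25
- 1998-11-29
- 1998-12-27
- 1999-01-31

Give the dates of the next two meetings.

Every date is a Sunday; gaps 28, 35, 28, 35 days.
Each is the last Sunday of its month (at least one falls on the 29th or later, ruling out '4th Sunday').
Last Sunday of February 1999: 1999-02-28.
Last Sunday of March 1999: 1999-03-28.

1999-02-28, 1999-03-28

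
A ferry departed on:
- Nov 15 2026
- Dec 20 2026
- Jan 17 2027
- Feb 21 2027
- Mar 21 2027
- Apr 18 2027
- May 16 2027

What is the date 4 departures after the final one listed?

All dates are Sundays, 35, 28, 35, 28, 28, 28 days apart.
Specifically, the 3rd Sunday of each month.
June 2027 — 3rd Sunday is Jun 20 2027.
3rd Sunday of July 2027: Jul 18 2027.
August 2027 — 3rd Sunday is Aug 15 2027.
September 2027 — 3rd Sunday is Sep 19 2027.

Sep 19 2027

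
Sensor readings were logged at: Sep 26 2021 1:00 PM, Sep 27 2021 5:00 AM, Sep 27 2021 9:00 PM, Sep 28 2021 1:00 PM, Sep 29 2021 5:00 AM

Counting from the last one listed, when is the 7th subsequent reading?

Oct 3 2021 9:00 PM

Spacing: 16, 16, 16, 16 h — constant 16 h.
Sep 29 2021 5:00 AM + 16 h = Sep 29 2021 9:00 PM.
Sep 29 2021 9:00 PM + 16 h = Sep 30 2021 1:00 PM.
Sep 30 2021 1:00 PM + 16 h = Oct 1 2021 5:00 AM.
Oct 1 2021 5:00 AM + 16 h = Oct 1 2021 9:00 PM.
Oct 1 2021 9:00 PM + 16 h = Oct 2 2021 1:00 PM.
Oct 2 2021 1:00 PM + 16 h = Oct 3 2021 5:00 AM.
Oct 3 2021 5:00 AM + 16 h = Oct 3 2021 9:00 PM.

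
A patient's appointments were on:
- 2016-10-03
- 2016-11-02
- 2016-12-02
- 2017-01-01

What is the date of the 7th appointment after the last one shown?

The spacing is 30, 30, 30 days — always 30 days.
2017-01-01 + 30 days = 2017-01-31.
2017-01-31 + 30 days = 2017-03-02.
2017-03-02 + 30 days = 2017-04-01.
2017-04-01 + 30 days = 2017-05-01.
2017-05-01 + 30 days = 2017-05-31.
2017-05-31 + 30 days = 2017-06-30.
2017-06-30 + 30 days = 2017-07-30.

2017-07-30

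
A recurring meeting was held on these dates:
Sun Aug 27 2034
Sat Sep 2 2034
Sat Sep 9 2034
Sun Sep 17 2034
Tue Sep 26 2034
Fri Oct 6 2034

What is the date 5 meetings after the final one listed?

Gaps: 6, 7, 8, 9, 10 days — each gap is 1 larger than the previous one.
Next gap: 11 days. Fri Oct 6 2034 + 11 days = Tue Oct 17 2034.
Next gap: 12 days. Tue Oct 17 2034 + 12 days = Sun Oct 29 2034.
Next gap: 13 days. Sun Oct 29 2034 + 13 days = Sat Nov 11 2034.
Next gap: 14 days. Sat Nov 11 2034 + 14 days = Sat Nov 25 2034.
Next gap: 15 days. Sat Nov 25 2034 + 15 days = Sun Dec 10 2034.

Sun Dec 10 2034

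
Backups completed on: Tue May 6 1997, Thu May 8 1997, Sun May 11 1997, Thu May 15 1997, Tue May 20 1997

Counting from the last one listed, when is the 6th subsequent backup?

Intervals are 2, 3, 4, 5 days — an arithmetic progression with common difference 1.
Next gap: 6 days. Tue May 20 1997 + 6 days = Mon May 26 1997.
Next gap: 7 days. Mon May 26 1997 + 7 days = Mon Jun 2 1997.
Next gap: 8 days. Mon Jun 2 1997 + 8 days = Tue Jun 10 1997.
Next gap: 9 days. Tue Jun 10 1997 + 9 days = Thu Jun 19 1997.
Next gap: 10 days. Thu Jun 19 1997 + 10 days = Sun Jun 29 1997.
Next gap: 11 days. Sun Jun 29 1997 + 11 days = Thu Jul 10 1997.

Thu Jul 10 1997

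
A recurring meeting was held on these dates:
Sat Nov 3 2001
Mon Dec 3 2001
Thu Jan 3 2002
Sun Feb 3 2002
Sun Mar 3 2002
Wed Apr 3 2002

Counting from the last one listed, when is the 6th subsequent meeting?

Gaps: 30, 31, 31, 28, 31 days — not constant. Every event is on the 3rd of the month.
Pattern: the 3rd of each month.
Next: May 2002 → Fri May 3 2002.
June 2002: Mon Jun 3 2002.
Next: July 2002 → Wed Jul 3 2002.
Next: August 2002 → Sat Aug 3 2002.
Next: September 2002 → Tue Sep 3 2002.
October 2002: Thu Oct 3 2002.

Thu Oct 3 2002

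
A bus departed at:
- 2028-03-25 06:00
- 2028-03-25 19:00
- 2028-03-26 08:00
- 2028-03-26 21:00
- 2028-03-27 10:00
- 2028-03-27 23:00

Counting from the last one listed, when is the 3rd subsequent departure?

Spacing: 13, 13, 13, 13, 13 h — constant 13 h.
2028-03-27 23:00 + 13 h = 2028-03-28 12:00.
2028-03-28 12:00 + 13 h = 2028-03-29 01:00.
2028-03-29 01:00 + 13 h = 2028-03-29 14:00.

2028-03-29 14:00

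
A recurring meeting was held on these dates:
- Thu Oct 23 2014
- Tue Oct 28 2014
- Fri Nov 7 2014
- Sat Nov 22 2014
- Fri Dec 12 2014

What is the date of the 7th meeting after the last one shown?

Gaps: 5, 10, 15, 20 days — each gap is 5 larger than the previous one.
Next gap: 25 days. Fri Dec 12 2014 + 25 days = Tue Jan 6 2015.
Next gap: 30 days. Tue Jan 6 2015 + 30 days = Thu Feb 5 2015.
Next gap: 35 days. Thu Feb 5 2015 + 35 days = Thu Mar 12 2015.
Next gap: 40 days. Thu Mar 12 2015 + 40 days = Tue Apr 21 2015.
Next gap: 45 days. Tue Apr 21 2015 + 45 days = Fri Jun 5 2015.
Next gap: 50 days. Fri Jun 5 2015 + 50 days = Sat Jul 25 2015.
Next gap: 55 days. Sat Jul 25 2015 + 55 days = Fri Sep 18 2015.

Fri Sep 18 2015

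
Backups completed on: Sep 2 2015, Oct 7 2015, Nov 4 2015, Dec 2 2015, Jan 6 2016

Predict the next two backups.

All dates are Wednesdays, 35, 28, 28, 35 days apart.
Specifically, the 1st Wednesday of each month.
February 2016 — 1st Wednesday is Feb 3 2016.
1st Wednesday of March 2016: Mar 2 2016.

Feb 3 2016, Mar 2 2016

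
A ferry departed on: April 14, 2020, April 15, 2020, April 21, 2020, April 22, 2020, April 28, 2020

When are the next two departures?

The gap pattern 1, 6, 1, 6 repeats every 2 events.
These are the Tuesdays and Wednesdays of each week.
Next Wednesday: April 29, 2020.
Next Tuesday: May 5, 2020.

April 29, 2020; May 5, 2020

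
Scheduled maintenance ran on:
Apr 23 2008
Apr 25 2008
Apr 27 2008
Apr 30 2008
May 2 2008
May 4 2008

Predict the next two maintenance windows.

May 7 2008, May 9 2008

Every event lands on a Wednesday or Friday or Sunday (gaps cycle 2, 2, 3, 2, 2).
So the schedule is: every Wednesday, Friday and Sunday.
The following Wednesday is May 7 2008.
The following Friday is May 9 2008.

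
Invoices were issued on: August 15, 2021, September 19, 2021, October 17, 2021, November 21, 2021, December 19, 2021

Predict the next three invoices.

All dates are Sundays, 35, 28, 35, 28 days apart.
Specifically, the 3rd Sunday of each month.
January 2022 — 3rd Sunday is January 16, 2022.
3rd Sunday of February 2022: February 20, 2022.
March 2022 — 3rd Sunday is March 20, 2022.

January 16, 2022; February 20, 2022; March 20, 2022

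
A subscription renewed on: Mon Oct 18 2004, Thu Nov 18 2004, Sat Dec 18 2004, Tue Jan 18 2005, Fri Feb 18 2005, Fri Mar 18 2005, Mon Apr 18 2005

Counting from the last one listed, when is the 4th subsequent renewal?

The day-of-month is always 18 (31, 30, 31, 31, 28, 31 days between events).
So this recurs on the 18th of each month.
May 2005: Wed May 18 2005.
June 2005: Sat Jun 18 2005.
July 2005: Mon Jul 18 2005.
Next: August 2005 → Thu Aug 18 2005.

Thu Aug 18 2005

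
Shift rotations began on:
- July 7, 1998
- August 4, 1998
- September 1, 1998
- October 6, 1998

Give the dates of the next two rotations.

All dates are Tuesdays, 28, 28, 35 days apart.
Specifically, the 1st Tuesday of each month.
November 1998 — 1st Tuesday is November 3, 1998.
1st Tuesday of December 1998: December 1, 1998.

November 3, 1998; December 1, 1998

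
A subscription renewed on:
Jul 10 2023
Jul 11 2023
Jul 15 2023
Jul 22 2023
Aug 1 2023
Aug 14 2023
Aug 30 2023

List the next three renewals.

Sep 18 2023, Oct 10 2023, Nov 4 2023

Gaps: 1, 4, 7, 10, 13, 16 days — each gap is 3 larger than the previous one.
Next gap: 19 days. Aug 30 2023 + 19 days = Sep 18 2023.
Next gap: 22 days. Sep 18 2023 + 22 days = Oct 10 2023.
Next gap: 25 days. Oct 10 2023 + 25 days = Nov 4 2023.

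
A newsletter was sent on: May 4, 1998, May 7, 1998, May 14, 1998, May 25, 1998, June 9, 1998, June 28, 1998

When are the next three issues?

The spacing grows by 4 each time: 3, 7, 11, 15, 19 days.
Next gap: 23 days. June 28, 1998 + 23 days = July 21, 1998.
Next gap: 27 days. July 21, 1998 + 27 days = August 17, 1998.
Next gap: 31 days. August 17, 1998 + 31 days = September 17, 1998.

July 21, 1998; August 17, 1998; September 17, 1998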